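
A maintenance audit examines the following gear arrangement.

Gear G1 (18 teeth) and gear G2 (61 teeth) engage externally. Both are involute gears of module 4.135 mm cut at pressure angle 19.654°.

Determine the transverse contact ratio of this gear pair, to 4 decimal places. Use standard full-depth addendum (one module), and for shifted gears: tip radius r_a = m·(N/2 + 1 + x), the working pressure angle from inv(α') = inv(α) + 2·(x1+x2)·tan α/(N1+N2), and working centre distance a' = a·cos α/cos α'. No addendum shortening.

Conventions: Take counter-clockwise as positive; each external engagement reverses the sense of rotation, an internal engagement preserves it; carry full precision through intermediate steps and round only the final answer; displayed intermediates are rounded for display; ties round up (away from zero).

single-mesh involute tooth geometry (18T engaging 61T at module 4.135)
base radii: r_b1 = 35.046887, r_b2 = 118.770005
tip radii: r_a1 = 41.350000, r_a2 = 130.252500
no profile shift: α' = α, a' = a
action lengths: √(r_a1²−r_b1²) = 21.943979, √(r_a2²−r_b2²) = 53.473354
base pitch p_b = π·m·cos α = 12.233671
CR = (21.943979 + 53.473354 − 163.332500·sin 19.65400°)/12.233671 = 1.674248
contact ratio ≈ 1.6742

1.6742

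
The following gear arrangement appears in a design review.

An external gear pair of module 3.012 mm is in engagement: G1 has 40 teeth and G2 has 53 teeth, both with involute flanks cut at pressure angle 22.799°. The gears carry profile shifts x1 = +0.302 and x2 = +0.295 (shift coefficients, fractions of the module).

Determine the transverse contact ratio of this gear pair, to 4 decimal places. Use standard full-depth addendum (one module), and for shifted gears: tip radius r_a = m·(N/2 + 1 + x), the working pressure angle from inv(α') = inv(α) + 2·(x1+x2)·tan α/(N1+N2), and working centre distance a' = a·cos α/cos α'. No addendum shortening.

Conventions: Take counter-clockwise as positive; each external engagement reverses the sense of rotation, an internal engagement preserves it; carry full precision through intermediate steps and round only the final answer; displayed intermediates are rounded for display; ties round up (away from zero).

class = single-mesh tooth geometry [involute pair 40T × 53T, m = 3.012]
base radii: r_b1 = 55.533444, r_b2 = 73.581813
tip radii: r_a1 = 64.161624, r_a2 = 83.718540
inv(α') = inv(22.799°) + 2·(+0.302+0.295)·tan α/(40+53) = 0.02781977  ⇒  α' = 24.41669°
a' = a·cos α / cos α' = 140.0580·cos 22.799°/cos 24.41669° = 141.797127
action lengths: √(r_a1²−r_b1²) = 32.136438, √(r_a2²−r_b2²) = 39.931325
base pitch p_b = π·m·cos α = 8.723173
CR = (32.136438 + 39.931325 − 141.797127·sin 24.41669°)/8.723173 = 1.542228
contact ratio ≈ 1.5422

1.5422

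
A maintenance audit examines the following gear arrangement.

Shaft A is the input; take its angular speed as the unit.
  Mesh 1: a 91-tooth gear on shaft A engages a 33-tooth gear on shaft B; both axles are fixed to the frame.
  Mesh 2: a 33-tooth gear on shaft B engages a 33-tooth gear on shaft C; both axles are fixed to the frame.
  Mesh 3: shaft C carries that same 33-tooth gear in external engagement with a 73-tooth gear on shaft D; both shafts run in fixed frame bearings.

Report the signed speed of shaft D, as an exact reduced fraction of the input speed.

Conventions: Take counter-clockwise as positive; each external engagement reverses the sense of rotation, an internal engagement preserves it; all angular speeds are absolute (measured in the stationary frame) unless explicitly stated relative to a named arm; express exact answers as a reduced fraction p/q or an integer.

-91/73

3-mesh fixed-axis compound train (all bearings frame-fixed)
mesh 1 [91T→33T]: |ω|/ω_in = 1×91/33 = 91/33, sense flips to −
mesh 2 [33T→33T]: |ω|/ω_in = (91/33)×33/33 = 91/33, sense flips to +
mesh 3 [33T→73T]: |ω|/ω_in = (91/33)×33/73 = 91/73, sense flips to −
signed output speed (× input speed) = -91/73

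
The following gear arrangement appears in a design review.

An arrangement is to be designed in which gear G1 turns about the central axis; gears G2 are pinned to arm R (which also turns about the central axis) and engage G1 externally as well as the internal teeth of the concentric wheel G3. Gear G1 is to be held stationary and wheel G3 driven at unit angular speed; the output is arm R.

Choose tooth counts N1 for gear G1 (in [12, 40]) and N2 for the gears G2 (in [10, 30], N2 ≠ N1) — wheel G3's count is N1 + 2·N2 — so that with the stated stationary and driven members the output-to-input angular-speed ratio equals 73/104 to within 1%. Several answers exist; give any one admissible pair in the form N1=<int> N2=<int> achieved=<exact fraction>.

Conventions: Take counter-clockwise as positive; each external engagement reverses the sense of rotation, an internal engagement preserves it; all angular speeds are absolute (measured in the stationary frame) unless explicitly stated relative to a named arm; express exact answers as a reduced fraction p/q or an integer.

planetary set to be sized for 73/104 (Willis relation)
Willis with ω_sun = 0: ω_arm/ω_ring = N3/(N1+N3); set equal to 73/104  ⇒  N3/N1 = (73/104)/(1 − 73/104) = 73/31
N3 = N1 + 2·N2  ⇒  N2/N1 = (N3/N1 − 1)/2 = (73/31 − 1)/2 = 21/31
smallest multiple with N1 ≥ 12 and N2 ≥ 10: k = 1  ⇒  N1 = 1·31 = 31, N2 = 1·21 = 21 (N1 ≤ 40, N2 ≤ 30, N2 ≠ N1 ✓), N3 = 31 + 2·21 = 73
check: N3/(N1+N3) with N1 = 31, N3 = 73 gives 73/104; |achieved − target| = 0 ≤ 73/10400 ✓

N1=31 N2=21 achieved=73/104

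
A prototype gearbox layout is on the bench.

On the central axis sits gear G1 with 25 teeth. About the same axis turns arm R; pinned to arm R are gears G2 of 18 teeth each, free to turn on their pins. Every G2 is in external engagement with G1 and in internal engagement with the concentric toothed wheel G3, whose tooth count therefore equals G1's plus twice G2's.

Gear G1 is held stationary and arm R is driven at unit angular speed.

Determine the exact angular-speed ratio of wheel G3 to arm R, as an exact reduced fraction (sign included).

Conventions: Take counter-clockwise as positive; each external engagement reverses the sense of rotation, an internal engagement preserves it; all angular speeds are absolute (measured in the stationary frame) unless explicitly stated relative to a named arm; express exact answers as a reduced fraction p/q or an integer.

86/61

class = planetary set [G3 = 25+2·18 = 61; Willis about the carrier]
ring teeth: 25 + 2·18 = 61
25(ω_sun−ω_arm) = −61(ω_ring−ω_arm),  ω_sun = 0, ω_arm = 1
ω_ring = 1 − (25/61)(0−1) = 86/61
ω_out/ω_in = 86/61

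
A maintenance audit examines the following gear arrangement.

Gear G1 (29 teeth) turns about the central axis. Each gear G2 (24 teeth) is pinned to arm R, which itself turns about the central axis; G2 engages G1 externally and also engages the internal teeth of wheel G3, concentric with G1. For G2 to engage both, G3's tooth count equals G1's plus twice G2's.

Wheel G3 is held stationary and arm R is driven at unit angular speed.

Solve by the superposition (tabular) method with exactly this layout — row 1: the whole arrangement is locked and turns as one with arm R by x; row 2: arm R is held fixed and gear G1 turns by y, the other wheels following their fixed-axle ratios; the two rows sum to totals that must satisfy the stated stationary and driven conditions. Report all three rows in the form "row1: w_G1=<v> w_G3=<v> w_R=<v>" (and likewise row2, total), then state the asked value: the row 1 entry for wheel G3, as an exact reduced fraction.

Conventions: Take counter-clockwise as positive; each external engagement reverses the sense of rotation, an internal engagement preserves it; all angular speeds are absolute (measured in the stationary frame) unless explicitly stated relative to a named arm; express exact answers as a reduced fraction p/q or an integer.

planetary set (29T centre, 24T on arm, 77T internal) — Willis relation
row 1 — lock + rotate with arm: ω_sun = ω_ring = ω_arm = x
row 2 (arm held, sun turns y): ω_ring = −(29/77)·y, ω_arm = 0
boundary: total ω_ring = x − (29/77)·y = 0 and total ω_arm = x = 1  ⇒  y = 77/29, x = 1
row 2 ring = −(29/77)·77/29 = -1
totals (row 1 + row 2): sun 1 + 77/29 = 106/29, ring 1 + (-1) = 0, arm 1 + 0 = 1
asked cell (row1, ring) = 1

row1: w_G1=1 w_G3=1 w_R=1
row2: w_G1=77/29 w_G3=-1 w_R=0
total: w_G1=106/29 w_G3=0 w_R=1
asked value: 1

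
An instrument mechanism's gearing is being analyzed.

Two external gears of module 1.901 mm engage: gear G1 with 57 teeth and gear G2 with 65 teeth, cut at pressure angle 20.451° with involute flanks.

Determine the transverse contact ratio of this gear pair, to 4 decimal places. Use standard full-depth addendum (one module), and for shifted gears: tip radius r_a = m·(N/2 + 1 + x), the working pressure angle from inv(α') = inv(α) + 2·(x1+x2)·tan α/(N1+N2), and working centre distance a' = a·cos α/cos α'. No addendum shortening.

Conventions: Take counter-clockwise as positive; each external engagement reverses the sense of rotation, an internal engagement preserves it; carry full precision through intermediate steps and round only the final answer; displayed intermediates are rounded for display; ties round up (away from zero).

topology: single-mesh involute geometry — m = 1.901, 57T/65T pair
base radii: r_b1 = 50.763702, r_b2 = 57.888432
tip radii: r_a1 = 56.079500, r_a2 = 63.683500
no profile shift: α' = α, a' = a
action lengths: √(r_a1²−r_b1²) = 23.831846, √(r_a2²−r_b2²) = 26.542750
base pitch p_b = π·m·cos α = 5.595750
CR = (23.831846 + 26.542750 − 115.961000·sin 20.45100°)/5.595750 = 1.761534
contact ratio ≈ 1.7615

1.7615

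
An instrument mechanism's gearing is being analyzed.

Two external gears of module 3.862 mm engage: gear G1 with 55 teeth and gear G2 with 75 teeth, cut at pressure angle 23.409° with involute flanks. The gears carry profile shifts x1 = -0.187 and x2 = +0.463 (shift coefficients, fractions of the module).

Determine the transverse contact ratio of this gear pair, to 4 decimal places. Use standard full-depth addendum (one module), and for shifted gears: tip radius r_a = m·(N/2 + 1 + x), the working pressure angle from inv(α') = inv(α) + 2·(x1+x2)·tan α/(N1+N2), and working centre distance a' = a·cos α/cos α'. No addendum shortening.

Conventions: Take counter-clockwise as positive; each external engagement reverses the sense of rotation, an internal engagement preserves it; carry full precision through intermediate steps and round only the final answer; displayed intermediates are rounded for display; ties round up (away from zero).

1.5965

recognized (one external pair, fixed centres): single-mesh tooth geometry, m = 3.862, N1 = 55, N2 = 75
base radii: r_b1 = 97.463503, r_b2 = 132.904777
tip radii: r_a1 = 109.344806, r_a2 = 150.475106
inv(α') = inv(23.409°) + 2·(-0.187+0.463)·tan α/(55+75) = 0.02619929  ⇒  α' = 23.95645°
a' = a·cos α / cos α' = 251.0300·cos 23.409°/cos 23.95645° = 252.084236
action lengths: √(r_a1²−r_b1²) = 49.569669, √(r_a2²−r_b2²) = 70.562580
base pitch p_b = π·m·cos α = 11.134205
CR = (49.569669 + 70.562580 − 252.084236·sin 23.95645°)/11.134205 = 1.596471
contact ratio ≈ 1.5965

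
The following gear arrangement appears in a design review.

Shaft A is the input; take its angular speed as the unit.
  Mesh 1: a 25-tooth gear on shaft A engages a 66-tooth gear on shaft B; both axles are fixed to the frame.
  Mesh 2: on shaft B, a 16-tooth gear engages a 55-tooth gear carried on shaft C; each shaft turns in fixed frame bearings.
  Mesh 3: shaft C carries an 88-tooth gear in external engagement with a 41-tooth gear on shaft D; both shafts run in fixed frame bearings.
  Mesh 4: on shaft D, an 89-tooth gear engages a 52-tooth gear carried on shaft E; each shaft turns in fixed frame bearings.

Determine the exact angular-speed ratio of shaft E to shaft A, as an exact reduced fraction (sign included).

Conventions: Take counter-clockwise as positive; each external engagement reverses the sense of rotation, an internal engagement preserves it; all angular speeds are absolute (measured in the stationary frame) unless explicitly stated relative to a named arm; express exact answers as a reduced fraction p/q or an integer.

class = fixed-axis compound train [4 meshes; 4 ratios multiply, 4 sense flips]
mesh 1 [25T→66T]: running ratio 25/66, sense −
mesh 2 [16T→55T]: running ratio 40/363, sense +
mesh 3 [88T→41T]: running ratio 320/1353, sense −
mesh 4 [89T→52T]: running ratio 7120/17589, sense +
ω_out/ω_in = 7120/17589

7120/17589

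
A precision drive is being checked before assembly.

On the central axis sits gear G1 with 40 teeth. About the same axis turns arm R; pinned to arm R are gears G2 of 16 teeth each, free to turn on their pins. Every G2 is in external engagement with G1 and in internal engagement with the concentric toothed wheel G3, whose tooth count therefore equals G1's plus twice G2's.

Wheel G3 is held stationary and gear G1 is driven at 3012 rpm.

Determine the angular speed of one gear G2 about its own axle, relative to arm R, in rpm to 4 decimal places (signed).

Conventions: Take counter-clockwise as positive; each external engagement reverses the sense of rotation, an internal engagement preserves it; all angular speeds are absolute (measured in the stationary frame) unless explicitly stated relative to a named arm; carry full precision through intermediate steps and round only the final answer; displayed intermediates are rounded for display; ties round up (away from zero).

-4840.7143 rpm

recognized (axles ride arm R): planetary set, 40/16/72 teeth
normalise by the input: solve with ω_sun = 1, then scale by 3012 rpm
ring teeth: 40 + 2·16 = 72
40(ω_sun−ω_arm) = −72(ω_ring−ω_arm),  ω_ring = 0, ω_sun = 1
40(1−ω_arm) = −72(0−ω_arm)  ⇒  112·ω_arm = 40  ⇒  ω_arm = 5/14
sun–planet mesh: 40·(1−5/14) = −16·(ω_p−ω_arm)  ⇒  ω_p−ω_arm = -45/28
scale: ω_p−ω_arm = -45/28 × 3012 rpm = -4840.7143 rpm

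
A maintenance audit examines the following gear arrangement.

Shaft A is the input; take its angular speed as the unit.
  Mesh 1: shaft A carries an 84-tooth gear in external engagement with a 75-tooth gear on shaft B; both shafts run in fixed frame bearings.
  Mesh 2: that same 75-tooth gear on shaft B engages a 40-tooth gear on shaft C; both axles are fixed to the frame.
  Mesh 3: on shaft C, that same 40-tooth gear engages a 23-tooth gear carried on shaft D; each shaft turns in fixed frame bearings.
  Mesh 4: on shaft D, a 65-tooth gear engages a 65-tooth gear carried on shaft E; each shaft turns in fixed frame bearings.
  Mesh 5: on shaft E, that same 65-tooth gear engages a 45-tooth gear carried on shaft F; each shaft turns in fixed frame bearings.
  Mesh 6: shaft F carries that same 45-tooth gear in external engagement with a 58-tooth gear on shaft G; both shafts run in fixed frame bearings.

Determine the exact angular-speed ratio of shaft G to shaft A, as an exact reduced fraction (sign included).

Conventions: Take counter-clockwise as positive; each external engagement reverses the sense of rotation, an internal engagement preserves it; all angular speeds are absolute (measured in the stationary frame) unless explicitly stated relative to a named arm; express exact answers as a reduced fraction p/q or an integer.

class = fixed-axis compound train [6 meshes; 6 ratios multiply, 6 sense flips]
mesh 1 [84T→75T]: running ratio 28/25, sense −
mesh 2 [75T→40T]: running ratio 21/10, sense +
mesh 3 [40T→23T]: running ratio 84/23, sense −
mesh 4 [65T→65T]: running ratio 84/23, sense +
mesh 5 [65T→45T]: running ratio 364/69, sense −
mesh 6 [45T→58T]: running ratio 2730/667, sense +
ω_out/ω_in = 2730/667

2730/667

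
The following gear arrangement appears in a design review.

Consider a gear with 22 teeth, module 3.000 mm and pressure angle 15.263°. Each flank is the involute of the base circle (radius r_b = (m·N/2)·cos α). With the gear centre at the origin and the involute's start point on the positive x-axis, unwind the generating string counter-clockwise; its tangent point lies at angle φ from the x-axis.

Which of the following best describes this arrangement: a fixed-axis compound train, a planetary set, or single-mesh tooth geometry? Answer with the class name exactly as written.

single-mesh tooth geometry

class = single-mesh tooth geometry [base-circle involute, m = 3.000, 22T]
classification: single-mesh tooth geometry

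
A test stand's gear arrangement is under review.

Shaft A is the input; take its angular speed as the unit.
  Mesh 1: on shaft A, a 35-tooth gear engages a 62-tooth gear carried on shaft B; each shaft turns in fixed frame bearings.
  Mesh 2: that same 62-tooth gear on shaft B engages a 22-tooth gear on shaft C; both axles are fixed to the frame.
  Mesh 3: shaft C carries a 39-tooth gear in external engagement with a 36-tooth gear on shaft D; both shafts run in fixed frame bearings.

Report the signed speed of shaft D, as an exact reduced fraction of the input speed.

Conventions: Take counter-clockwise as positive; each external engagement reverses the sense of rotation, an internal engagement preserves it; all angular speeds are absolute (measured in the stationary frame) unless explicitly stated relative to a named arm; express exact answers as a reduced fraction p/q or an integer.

3-mesh fixed-axis compound train (all bearings frame-fixed)
mesh 1 [35T→62T]: |ω|/ω_in = 1×35/62 = 35/62, sense flips to −
mesh 2 [62T→22T]: |ω|/ω_in = (35/62)×62/22 = 35/22, sense flips to +
mesh 3 [39T→36T]: |ω|/ω_in = (35/22)×39/36 = 455/264, sense flips to −
signed output speed (× input speed) = -455/264

-455/264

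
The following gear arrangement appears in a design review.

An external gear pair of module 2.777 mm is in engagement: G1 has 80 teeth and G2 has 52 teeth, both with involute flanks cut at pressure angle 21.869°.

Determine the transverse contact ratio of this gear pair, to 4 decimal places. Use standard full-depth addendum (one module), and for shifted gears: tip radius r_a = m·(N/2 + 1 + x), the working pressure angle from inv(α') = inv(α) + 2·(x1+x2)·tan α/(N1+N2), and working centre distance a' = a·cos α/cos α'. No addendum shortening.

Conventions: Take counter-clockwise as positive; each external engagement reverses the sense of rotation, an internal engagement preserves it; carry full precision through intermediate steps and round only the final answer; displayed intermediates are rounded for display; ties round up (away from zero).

class = single-mesh tooth geometry [involute pair 80T × 52T, m = 2.777]
base radii: r_b1 = 103.086453, r_b2 = 67.006194
tip radii: r_a1 = 113.857000, r_a2 = 74.979000
no profile shift: α' = α, a' = a
action lengths: √(r_a1²−r_b1²) = 48.338388, √(r_a2²−r_b2²) = 33.645511
base pitch p_b = π·m·cos α = 8.096391
CR = (48.338388 + 33.645511 − 183.282000·sin 21.86900°)/8.096391 = 1.693837
contact ratio ≈ 1.6938

1.6938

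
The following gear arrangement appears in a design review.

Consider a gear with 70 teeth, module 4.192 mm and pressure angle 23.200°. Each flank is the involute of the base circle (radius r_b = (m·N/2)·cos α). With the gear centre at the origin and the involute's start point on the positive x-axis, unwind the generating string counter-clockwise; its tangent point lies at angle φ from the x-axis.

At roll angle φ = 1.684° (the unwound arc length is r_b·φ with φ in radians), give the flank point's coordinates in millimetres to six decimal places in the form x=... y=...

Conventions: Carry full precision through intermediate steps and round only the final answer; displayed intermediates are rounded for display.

x=134.913772 y=0.001141

single-mesh involute tooth geometry (70T wheel at module 4.192)
pitch radius r_p = m·N/2 = 4.192·70/2 = 146.720000
base radius r_b = r_p·cos α = 146.720000·cos 23.200° = 134.855537
roll angle φ = 1.684° = 0.02939134 rad
x = r_b·(cos φ + φ·sin φ) = 134.913772
y = r_b·(sin φ − φ·cos φ) = 0.001141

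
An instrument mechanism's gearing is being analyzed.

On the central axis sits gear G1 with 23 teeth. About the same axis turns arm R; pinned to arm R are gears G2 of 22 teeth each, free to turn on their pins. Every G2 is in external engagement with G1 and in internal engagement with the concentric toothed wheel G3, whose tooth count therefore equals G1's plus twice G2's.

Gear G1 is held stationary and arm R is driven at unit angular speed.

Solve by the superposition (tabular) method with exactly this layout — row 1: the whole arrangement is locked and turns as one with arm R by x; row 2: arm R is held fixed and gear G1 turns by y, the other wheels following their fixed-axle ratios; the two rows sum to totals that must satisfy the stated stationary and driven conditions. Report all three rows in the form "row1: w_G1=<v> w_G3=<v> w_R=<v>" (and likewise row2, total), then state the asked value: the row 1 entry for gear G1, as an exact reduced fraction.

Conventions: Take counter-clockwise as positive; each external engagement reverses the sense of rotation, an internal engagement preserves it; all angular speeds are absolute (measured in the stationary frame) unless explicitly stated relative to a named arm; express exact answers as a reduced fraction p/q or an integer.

class = planetary set [G3 = 23+2·22 = 67; Willis about the carrier]
row 1: whole set turns with the arm by x
row 2 (arm held, sun turns y): ω_ring = −(23/67)·y, ω_arm = 0
boundary: total ω_sun = x + y = 0 and total ω_arm = x = 1  ⇒  y = -1, x = 1
row 2 ring = −(23/67)·(-1) = 23/67
totals (row 1 + row 2): sun 1 + (-1) = 0, ring 1 + 23/67 = 90/67, arm 1 + 0 = 1
asked cell (row1, sun) = 1

row1: w_G1=1 w_G3=1 w_R=1
row2: w_G1=-1 w_G3=23/67 w_R=0
total: w_G1=0 w_G3=90/67 w_R=1
asked value: 1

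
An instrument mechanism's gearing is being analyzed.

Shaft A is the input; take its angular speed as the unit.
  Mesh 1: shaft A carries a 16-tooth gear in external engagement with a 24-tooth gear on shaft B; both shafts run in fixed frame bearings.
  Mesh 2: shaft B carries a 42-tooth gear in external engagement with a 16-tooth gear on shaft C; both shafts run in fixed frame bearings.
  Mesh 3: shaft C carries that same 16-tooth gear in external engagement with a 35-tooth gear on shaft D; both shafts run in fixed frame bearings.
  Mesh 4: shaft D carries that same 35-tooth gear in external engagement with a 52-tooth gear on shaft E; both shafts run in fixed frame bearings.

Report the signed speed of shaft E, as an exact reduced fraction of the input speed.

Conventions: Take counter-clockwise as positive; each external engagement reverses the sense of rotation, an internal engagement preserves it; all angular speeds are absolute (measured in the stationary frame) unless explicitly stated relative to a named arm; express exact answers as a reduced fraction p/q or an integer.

4-mesh fixed-axis compound train (all bearings frame-fixed)
mesh 1 [16T→24T]: |ω|/ω_in = 1×16/24 = 2/3, sense flips to −
mesh 2 [42T→16T]: |ω|/ω_in = (2/3)×42/16 = 7/4, sense flips to +
mesh 3 [16T→35T]: |ω|/ω_in = (7/4)×16/35 = 4/5, sense flips to −
mesh 4 [35T→52T]: |ω|/ω_in = (4/5)×35/52 = 7/13, sense flips to +
signed output speed (× input speed) = 7/13

7/13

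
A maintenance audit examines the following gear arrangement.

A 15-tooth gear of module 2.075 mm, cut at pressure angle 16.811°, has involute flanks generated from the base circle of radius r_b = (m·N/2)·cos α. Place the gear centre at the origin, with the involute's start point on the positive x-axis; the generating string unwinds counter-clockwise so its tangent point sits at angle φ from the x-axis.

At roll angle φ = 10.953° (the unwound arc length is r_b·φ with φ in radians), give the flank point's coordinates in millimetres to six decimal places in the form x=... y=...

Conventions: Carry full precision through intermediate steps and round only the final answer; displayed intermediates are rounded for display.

class = single-mesh tooth geometry [base-circle involute, m = 2.075, 15T]
pitch radius r_p = m·N/2 = 2.075·15/2 = 15.562500
base radius r_b = r_p·cos α = 15.562500·cos 16.811° = 14.897421
roll angle φ = 10.953° = 0.19116591 rad
x = r_b·(cos φ + φ·sin φ) = 15.167148
y = r_b·(sin φ − φ·cos φ) = 0.034565

x=15.167148 y=0.034565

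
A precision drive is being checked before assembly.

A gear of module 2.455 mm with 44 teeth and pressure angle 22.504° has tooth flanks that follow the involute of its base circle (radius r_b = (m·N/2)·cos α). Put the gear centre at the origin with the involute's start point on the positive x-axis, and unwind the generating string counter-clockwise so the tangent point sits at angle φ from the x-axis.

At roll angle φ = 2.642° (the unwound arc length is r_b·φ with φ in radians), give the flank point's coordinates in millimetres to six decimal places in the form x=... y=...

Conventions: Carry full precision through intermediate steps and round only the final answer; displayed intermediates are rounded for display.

x=49.950310 y=0.001630

single-mesh involute tooth geometry (44T wheel at module 2.455)
pitch radius r_p = m·N/2 = 2.455·44/2 = 54.010000
base radius r_b = r_p·cos α = 54.010000·cos 22.504° = 49.897290
roll angle φ = 2.642° = 0.04611160 rad
x = r_b·(cos φ + φ·sin φ) = 49.950310
y = r_b·(sin φ − φ·cos φ) = 0.001630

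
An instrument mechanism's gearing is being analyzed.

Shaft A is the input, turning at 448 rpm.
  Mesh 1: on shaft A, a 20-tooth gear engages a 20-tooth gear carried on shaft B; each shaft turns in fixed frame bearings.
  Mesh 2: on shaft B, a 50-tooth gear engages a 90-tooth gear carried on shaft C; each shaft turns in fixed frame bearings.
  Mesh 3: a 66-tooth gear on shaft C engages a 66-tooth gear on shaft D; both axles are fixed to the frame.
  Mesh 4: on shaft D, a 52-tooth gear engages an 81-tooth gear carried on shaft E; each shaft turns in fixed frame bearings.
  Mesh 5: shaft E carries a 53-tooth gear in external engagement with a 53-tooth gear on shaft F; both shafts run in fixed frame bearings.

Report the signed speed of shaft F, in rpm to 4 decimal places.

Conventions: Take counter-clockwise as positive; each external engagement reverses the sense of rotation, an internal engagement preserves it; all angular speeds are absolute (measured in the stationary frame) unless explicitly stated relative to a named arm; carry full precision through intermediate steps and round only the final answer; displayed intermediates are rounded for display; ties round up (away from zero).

recognized (6 fixed axles, 5 meshes): fixed-axis compound train
mesh 1 [20T→20T]: ω = 448.0000×20/20 = 448.0000 rpm, sense flips to −
mesh 2 [50T→90T]: ω = 448.0000×50/90 = 248.8889 rpm, sense flips to +
mesh 3 [66T→66T]: ω = 248.8889×66/66 = 248.8889 rpm, sense flips to −
mesh 4 [52T→81T]: ω = 248.8889×52/81 = 159.7805 rpm, sense flips to +
mesh 5 [53T→53T]: ω = 159.7805×53/53 = 159.7805 rpm, sense flips to −
signed output speed = -159.7805 rpm

-159.7805 rpm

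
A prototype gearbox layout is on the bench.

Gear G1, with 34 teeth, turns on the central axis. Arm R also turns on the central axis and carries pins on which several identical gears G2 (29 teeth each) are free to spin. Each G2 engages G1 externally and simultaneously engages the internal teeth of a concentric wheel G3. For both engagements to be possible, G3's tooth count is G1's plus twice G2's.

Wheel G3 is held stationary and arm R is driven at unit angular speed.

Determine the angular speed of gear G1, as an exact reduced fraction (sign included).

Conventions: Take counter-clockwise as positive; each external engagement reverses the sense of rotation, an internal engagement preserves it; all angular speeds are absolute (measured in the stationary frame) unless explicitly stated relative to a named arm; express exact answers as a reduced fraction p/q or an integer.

topology: planetary set — G1 34T / G2 29T / G3 92T, arm = carrier (Willis)
ring teeth: 34 + 2·29 = 92
34(ω_sun−ω_arm) = −92(ω_ring−ω_arm),  ω_ring = 0, ω_arm = 1
ω_sun = 1 − (92/34)(0−1) = 63/17
exact speed ratio = 63/17

63/17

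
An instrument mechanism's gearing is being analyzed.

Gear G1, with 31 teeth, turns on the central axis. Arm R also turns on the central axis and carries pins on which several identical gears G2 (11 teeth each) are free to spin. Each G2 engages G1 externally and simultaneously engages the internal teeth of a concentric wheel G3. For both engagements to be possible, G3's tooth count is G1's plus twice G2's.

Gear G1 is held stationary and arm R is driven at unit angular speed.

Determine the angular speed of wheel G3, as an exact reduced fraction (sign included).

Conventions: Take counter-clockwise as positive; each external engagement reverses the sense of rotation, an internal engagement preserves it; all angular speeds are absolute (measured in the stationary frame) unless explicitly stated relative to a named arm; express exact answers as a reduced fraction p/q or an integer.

84/53

topology: planetary set — G1 31T / G2 11T / G3 53T, arm = carrier (Willis)
ring teeth: 31 + 2·11 = 53
31(ω_sun−ω_arm) = −53(ω_ring−ω_arm),  ω_sun = 0, ω_arm = 1
ω_ring = 1 − (31/53)(0−1) = 84/53
exact speed ratio = 84/53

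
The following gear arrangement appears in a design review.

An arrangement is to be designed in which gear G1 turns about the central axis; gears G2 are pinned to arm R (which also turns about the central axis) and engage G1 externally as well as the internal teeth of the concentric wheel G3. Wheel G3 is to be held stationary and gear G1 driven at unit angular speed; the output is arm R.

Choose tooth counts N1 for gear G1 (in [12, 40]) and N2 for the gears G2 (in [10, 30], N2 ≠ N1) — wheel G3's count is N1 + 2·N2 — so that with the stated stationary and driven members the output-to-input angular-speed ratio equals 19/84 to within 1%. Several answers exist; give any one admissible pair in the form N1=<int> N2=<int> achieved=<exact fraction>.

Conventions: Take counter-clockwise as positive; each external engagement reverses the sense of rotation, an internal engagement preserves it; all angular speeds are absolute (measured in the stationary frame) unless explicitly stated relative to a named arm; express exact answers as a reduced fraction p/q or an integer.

topology: planetary set — design target 19/84, arm = carrier (Willis)
Willis with ω_ring = 0: ω_arm/ω_sun = N1/(N1+N3); set equal to 19/84  ⇒  N3/N1 = 1/(19/84) − 1 = 65/19
N3 = N1 + 2·N2  ⇒  N2/N1 = (N3/N1 − 1)/2 = (65/19 − 1)/2 = 23/19
smallest multiple with N1 ≥ 12 and N2 ≥ 10: k = 1  ⇒  N1 = 1·19 = 19, N2 = 1·23 = 23 (N1 ≤ 40, N2 ≤ 30, N2 ≠ N1 ✓), N3 = 19 + 2·23 = 65
check: N1/(N1+N3) with N1 = 19, N3 = 65 gives 19/84; |achieved − target| = 0 ≤ 19/8400 ✓

N1=19 N2=23 achieved=19/84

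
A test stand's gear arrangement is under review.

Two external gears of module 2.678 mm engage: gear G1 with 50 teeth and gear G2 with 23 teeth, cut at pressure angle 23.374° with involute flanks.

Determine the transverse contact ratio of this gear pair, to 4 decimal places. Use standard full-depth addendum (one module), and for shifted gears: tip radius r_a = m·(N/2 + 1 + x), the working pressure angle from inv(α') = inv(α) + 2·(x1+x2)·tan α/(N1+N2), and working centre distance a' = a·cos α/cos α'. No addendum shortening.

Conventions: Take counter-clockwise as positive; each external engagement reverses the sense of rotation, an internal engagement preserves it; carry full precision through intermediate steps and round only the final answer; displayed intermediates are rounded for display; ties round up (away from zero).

recognized (one external pair, fixed centres): single-mesh tooth geometry, m = 2.678, N1 = 50, N2 = 23
base radii: r_b1 = 61.455732, r_b2 = 28.269637
tip radii: r_a1 = 69.628000, r_a2 = 33.475000
no profile shift: α' = α, a' = a
action lengths: √(r_a1²−r_b1²) = 32.729978, √(r_a2²−r_b2²) = 17.927724
base pitch p_b = π·m·cos α = 7.722755
CR = (32.729978 + 17.927724 − 97.747000·sin 23.37400°)/7.722755 = 1.538104
contact ratio ≈ 1.5381

1.5381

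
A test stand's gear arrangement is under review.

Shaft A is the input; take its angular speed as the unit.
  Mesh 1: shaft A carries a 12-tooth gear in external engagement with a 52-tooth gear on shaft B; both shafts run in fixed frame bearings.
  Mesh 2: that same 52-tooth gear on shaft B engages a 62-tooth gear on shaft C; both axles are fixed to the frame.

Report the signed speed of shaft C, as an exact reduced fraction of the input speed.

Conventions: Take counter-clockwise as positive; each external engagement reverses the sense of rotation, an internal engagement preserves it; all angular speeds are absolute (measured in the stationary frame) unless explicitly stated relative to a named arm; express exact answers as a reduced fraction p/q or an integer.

2-mesh fixed-axis compound train (all bearings frame-fixed)
mesh 1 [12T→52T]: |ω|/ω_in = 1×12/52 = 3/13, sense flips to −
mesh 2 [52T→62T]: |ω|/ω_in = (3/13)×52/62 = 6/31, sense flips to +
signed output speed (× input speed) = 6/31

6/31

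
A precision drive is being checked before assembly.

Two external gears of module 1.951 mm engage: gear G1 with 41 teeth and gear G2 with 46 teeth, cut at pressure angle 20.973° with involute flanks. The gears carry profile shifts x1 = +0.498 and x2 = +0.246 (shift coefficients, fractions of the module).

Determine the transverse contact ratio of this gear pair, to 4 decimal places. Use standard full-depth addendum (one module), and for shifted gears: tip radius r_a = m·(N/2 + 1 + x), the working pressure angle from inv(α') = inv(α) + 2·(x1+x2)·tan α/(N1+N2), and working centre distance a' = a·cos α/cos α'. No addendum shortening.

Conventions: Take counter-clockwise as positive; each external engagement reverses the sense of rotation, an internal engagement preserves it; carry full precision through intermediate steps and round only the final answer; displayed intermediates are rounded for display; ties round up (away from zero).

class = single-mesh tooth geometry [involute pair 41T × 46T, m = 1.951]
base radii: r_b1 = 37.345766, r_b2 = 41.900128
tip radii: r_a1 = 42.918098, r_a2 = 47.303946
inv(α') = inv(20.973°) + 2·(+0.498+0.246)·tan α/(41+46) = 0.02383170  ⇒  α' = 23.24592°
a' = a·cos α / cos α' = 84.8685·cos 20.973°/cos 23.24592° = 86.247525
action lengths: √(r_a1²−r_b1²) = 21.148449, √(r_a2²−r_b2²) = 21.955468
base pitch p_b = π·m·cos α = 5.723180
CR = (21.148449 + 21.955468 − 86.247525·sin 23.24592°)/5.723180 = 1.583715
contact ratio ≈ 1.5837

1.5837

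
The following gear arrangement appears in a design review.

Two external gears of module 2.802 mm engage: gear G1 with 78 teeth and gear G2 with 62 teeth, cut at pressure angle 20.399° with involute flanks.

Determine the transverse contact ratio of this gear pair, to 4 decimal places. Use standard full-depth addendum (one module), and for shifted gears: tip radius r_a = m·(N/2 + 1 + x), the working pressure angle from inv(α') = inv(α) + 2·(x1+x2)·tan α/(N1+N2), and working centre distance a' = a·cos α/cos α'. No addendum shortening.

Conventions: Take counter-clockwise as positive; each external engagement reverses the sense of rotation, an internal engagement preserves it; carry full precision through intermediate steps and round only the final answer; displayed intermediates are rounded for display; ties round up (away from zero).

1.7829

topology: single-mesh involute geometry — m = 2.802, 78T/62T pair
base radii: r_b1 = 102.424966, r_b2 = 81.414717
tip radii: r_a1 = 112.080000, r_a2 = 89.664000
no profile shift: α' = α, a' = a
action lengths: √(r_a1²−r_b1²) = 45.508820, √(r_a2²−r_b2²) = 37.566964
base pitch p_b = π·m·cos α = 8.250706
CR = (45.508820 + 37.566964 − 196.140000·sin 20.39900°)/8.250706 = 1.782887
contact ratio ≈ 1.7829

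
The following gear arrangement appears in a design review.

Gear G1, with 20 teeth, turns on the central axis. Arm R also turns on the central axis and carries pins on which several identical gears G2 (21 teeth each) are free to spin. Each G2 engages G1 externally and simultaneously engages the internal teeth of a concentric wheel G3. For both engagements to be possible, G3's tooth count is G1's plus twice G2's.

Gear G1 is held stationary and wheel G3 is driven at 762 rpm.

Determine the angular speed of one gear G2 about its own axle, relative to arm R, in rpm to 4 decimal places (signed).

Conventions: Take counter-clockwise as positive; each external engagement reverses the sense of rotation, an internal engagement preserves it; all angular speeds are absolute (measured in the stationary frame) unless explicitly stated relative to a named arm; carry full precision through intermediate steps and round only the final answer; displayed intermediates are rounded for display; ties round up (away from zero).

+548.7108 rpm

class = planetary set [G3 = 20+2·21 = 62; Willis about the carrier]
normalise by the input: solve with ω_ring = 1, then scale by 762 rpm
ring teeth: 20 + 2·21 = 62
20(ω_sun−ω_arm) = −62(ω_ring−ω_arm),  ω_sun = 0, ω_ring = 1
20(0−ω_arm) = −62(1−ω_arm)  ⇒  82·ω_arm = 62  ⇒  ω_arm = 31/41
sun–planet mesh: 20·(0−31/41) = −21·(ω_p−ω_arm)  ⇒  ω_p−ω_arm = 620/861
scale: ω_p−ω_arm = 620/861 × 762 rpm = +548.7108 rpm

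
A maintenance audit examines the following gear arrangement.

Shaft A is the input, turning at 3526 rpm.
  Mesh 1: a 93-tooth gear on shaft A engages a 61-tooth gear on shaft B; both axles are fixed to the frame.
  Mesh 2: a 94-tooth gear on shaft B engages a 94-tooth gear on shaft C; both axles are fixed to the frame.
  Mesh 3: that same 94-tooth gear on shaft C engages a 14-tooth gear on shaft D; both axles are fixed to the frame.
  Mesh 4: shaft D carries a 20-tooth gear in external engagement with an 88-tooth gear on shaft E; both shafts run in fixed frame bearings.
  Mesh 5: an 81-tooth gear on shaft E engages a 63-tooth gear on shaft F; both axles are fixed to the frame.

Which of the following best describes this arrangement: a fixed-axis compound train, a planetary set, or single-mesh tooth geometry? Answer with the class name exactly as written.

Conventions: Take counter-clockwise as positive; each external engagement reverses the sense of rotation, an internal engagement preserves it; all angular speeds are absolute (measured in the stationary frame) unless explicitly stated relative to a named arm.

recognized (6 fixed axles, 5 meshes): fixed-axis compound train
classification: fixed-axis compound train

fixed-axis compound train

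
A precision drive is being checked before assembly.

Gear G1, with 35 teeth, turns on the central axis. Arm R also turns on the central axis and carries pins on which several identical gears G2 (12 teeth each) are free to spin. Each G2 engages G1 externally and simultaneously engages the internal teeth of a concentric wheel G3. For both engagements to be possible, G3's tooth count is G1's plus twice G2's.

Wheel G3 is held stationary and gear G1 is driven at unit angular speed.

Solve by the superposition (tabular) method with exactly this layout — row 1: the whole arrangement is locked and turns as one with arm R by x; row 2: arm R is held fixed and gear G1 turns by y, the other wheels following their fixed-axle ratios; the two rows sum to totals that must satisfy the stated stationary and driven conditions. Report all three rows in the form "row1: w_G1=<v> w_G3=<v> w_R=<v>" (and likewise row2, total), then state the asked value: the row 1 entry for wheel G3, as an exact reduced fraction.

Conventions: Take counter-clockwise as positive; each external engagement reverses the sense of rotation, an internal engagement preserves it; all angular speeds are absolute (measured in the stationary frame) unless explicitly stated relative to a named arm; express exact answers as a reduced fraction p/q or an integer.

row1: w_G1=35/94 w_G3=35/94 w_R=35/94
row2: w_G1=59/94 w_G3=-35/94 w_R=0
total: w_G1=1 w_G3=0 w_R=35/94
asked value: 35/94

planetary set (35T centre, 12T on arm, 59T internal) — Willis relation
row 1: whole set turns with the arm by x
row 2: sun turns y, ring = −(35/59)·y, arm 0
boundary: total ω_ring = x − (35/59)·y = 0 and total ω_sun = x + y = 1  ⇒  y = 59/94, x = 35/94
row 2 ring = −(35/59)·59/94 = -35/94
totals (row 1 + row 2): sun 35/94 + 59/94 = 1, ring 35/94 + (-35/94) = 0, arm 35/94 + 0 = 35/94
asked cell (row1, ring) = 35/94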